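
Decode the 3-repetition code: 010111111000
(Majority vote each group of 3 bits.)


Groups: 010, 111, 111, 000
Majority votes: 0110

0110


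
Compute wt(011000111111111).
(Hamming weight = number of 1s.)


Counting 1s in 011000111111111

11


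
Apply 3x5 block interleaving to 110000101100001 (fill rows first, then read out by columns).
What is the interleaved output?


Matrix:
  11000
  01011
  00001
Read columns: 100110000010011

100110000010011


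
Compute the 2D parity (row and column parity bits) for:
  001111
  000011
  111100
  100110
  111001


Row parities: 00010
Column parities: 101111

Row P: 00010, Col P: 101111, Corner: 1


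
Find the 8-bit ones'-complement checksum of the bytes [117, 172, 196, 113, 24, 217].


Sum = 839 mod 256 = 71
Complement = 184

184


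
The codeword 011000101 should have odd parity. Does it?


Number of 1s: 4

No, parity error (4 ones)


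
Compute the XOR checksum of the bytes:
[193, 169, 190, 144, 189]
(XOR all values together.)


XOR chain: 193 ^ 169 ^ 190 ^ 144 ^ 189 = 251

251


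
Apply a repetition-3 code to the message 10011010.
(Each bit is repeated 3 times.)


Each bit -> 3 copies

111000000111111000111000


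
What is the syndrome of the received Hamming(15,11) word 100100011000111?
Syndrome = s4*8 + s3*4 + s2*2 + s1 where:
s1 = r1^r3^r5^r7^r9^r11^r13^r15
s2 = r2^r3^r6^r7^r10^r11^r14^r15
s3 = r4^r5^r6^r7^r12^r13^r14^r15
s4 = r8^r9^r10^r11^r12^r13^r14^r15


s1=0, s2=0, s3=0, s4=1

Syndrome = 8 (error at position 8)


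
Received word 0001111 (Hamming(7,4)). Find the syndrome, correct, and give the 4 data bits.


Syndrome = 0: no error detected

Data: 0111 (no errors)


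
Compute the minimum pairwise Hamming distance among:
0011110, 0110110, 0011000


Comparing all pairs, minimum distance: 2
Can detect 1 errors, correct 0 errors

2


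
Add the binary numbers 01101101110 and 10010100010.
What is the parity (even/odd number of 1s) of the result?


01101101110 = 878
10010100010 = 1186
Sum = 2064 = 100000010000
1s count = 2

even parity (2 ones in 100000010000)


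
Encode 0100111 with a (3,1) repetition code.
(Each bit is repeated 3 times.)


Each bit -> 3 copies

000111000000111111111


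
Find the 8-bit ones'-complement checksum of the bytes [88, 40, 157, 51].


Sum = 336 mod 256 = 80
Complement = 175

175


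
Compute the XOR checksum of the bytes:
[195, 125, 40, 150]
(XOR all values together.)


XOR chain: 195 ^ 125 ^ 40 ^ 150 = 0

0


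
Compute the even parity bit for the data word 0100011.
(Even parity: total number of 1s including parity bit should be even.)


Number of 1s in data: 3
Parity bit: 1

1


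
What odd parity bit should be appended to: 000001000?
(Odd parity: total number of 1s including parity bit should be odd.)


Number of 1s in data: 1
Parity bit: 0

0


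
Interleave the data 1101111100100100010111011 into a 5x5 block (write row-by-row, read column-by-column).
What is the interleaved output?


Matrix:
  11011
  11100
  10010
  00101
  11011
Read columns: 1110111001010101010110011

1110111001010101010110011


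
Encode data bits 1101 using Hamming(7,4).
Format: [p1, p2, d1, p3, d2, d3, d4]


Parity bits: p1=1, p2=0, p3=0

1010101


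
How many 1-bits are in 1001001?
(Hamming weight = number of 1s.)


Counting 1s in 1001001

3


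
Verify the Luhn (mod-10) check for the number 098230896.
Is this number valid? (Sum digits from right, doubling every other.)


Luhn sum = 47
47 mod 10 = 7

Invalid (Luhn sum mod 10 = 7)


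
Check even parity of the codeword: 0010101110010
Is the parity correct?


Number of 1s: 6

Yes, parity is correct (6 ones)


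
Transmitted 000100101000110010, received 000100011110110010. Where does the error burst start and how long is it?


XOR: 000000110110000000

Burst at position 6, length 5


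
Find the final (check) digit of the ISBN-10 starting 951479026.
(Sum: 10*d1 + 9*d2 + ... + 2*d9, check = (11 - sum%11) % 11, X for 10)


Weighted sum: 276
276 mod 11 = 1

Check digit: X


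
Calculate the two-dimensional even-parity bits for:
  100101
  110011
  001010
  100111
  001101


Row parities: 10001
Column parities: 110110

Row P: 10001, Col P: 110110, Corner: 0


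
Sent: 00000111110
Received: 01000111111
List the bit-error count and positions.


XOR: 01000000001

2 error(s) at position(s): 1, 10


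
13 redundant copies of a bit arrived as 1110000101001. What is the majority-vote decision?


Ones: 6 out of 13
Threshold: 7

0 (6/13 voted 1)


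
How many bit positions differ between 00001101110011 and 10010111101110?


XOR: 10011010011101
Count of 1s: 8

8


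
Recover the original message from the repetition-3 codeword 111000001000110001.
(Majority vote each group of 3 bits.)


Groups: 111, 000, 001, 000, 110, 001
Majority votes: 100010

100010


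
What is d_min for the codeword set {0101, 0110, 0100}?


Comparing all pairs, minimum distance: 1
Can detect 0 errors, correct 0 errors

1


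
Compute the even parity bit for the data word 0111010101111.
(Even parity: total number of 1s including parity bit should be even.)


Number of 1s in data: 9
Parity bit: 1

1


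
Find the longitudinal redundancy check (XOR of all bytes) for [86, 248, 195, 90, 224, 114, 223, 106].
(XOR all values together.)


XOR chain: 86 ^ 248 ^ 195 ^ 90 ^ 224 ^ 114 ^ 223 ^ 106 = 16

16


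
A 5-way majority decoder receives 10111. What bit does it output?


Ones: 4 out of 5
Threshold: 3

1 (4/5 voted 1)


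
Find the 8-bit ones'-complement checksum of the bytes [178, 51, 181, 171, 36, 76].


Sum = 693 mod 256 = 181
Complement = 74

74


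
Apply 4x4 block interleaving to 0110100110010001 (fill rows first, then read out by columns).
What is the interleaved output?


Matrix:
  0110
  1001
  1001
  0001
Read columns: 0110100010000111

0110100010000111


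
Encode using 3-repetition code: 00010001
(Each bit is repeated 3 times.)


Each bit -> 3 copies

000000000111000000000111


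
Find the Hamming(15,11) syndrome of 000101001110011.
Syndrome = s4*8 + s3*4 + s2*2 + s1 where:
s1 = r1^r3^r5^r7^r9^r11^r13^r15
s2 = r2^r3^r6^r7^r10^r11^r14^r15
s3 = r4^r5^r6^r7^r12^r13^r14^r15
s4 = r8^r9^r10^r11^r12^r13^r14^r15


s1=1, s2=1, s3=0, s4=1

Syndrome = 11 (error at position 11)


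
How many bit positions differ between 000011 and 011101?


XOR: 011110
Count of 1s: 4

4


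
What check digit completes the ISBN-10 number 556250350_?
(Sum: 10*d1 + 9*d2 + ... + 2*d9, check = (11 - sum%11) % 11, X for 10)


Weighted sum: 214
214 mod 11 = 5

Check digit: 6


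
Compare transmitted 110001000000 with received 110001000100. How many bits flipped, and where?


XOR: 000000000100

1 error(s) at position(s): 9


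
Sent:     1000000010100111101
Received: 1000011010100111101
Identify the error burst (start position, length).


XOR: 0000011000000000000

Burst at position 5, length 2


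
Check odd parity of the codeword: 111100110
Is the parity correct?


Number of 1s: 6

No, parity error (6 ones)


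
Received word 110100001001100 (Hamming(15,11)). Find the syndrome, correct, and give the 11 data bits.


Syndrome = 15: error at position 15

Data: 00001001101 (corrected bit 15)


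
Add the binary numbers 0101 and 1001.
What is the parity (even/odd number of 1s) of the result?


0101 = 5
1001 = 9
Sum = 14 = 1110
1s count = 3

odd parity (3 ones in 1110)


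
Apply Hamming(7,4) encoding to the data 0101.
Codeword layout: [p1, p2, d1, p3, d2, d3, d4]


Parity bits: p1=0, p2=1, p3=0

0100101


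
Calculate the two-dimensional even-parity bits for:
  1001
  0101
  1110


Row parities: 001
Column parities: 0010

Row P: 001, Col P: 0010, Corner: 1


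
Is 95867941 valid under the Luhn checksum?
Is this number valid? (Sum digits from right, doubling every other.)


Luhn sum = 50
50 mod 10 = 0

Valid (Luhn sum mod 10 = 0)


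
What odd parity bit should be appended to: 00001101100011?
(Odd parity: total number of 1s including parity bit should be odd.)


Number of 1s in data: 6
Parity bit: 1

1


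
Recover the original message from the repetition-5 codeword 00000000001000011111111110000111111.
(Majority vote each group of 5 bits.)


Groups: 00000, 00000, 10000, 11111, 11111, 00001, 11111
Majority votes: 0001101

0001101


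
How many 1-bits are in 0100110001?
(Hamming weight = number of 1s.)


Counting 1s in 0100110001

4


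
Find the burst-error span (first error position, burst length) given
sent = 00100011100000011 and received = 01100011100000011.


XOR: 01000000000000000

Burst at position 1, length 1


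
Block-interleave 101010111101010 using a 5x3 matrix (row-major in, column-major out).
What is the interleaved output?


Matrix:
  101
  010
  111
  101
  010
Read columns: 101100110110110

101100110110110


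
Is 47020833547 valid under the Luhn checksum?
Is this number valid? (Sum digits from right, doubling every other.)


Luhn sum = 49
49 mod 10 = 9

Invalid (Luhn sum mod 10 = 9)


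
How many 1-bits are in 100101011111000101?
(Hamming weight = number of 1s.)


Counting 1s in 100101011111000101

10


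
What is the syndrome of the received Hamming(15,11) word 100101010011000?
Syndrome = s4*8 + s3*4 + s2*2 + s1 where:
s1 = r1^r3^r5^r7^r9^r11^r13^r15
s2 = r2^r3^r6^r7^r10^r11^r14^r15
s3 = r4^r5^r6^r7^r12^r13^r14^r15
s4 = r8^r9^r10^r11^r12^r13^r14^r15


s1=0, s2=0, s3=1, s4=1

Syndrome = 12 (error at position 12)


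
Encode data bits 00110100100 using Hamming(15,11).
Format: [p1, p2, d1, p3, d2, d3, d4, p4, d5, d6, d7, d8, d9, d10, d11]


Parity bits: p1=0, p2=1, p3=1, p4=0

010101100100100


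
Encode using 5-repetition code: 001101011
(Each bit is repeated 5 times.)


Each bit -> 5 copies

000000000011111111110000011111000001111111111


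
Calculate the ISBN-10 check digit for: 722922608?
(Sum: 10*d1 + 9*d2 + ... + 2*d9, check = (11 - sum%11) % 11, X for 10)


Weighted sum: 229
229 mod 11 = 9

Check digit: 2


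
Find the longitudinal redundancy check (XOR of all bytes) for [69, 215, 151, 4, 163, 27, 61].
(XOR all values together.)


XOR chain: 69 ^ 215 ^ 151 ^ 4 ^ 163 ^ 27 ^ 61 = 132

132


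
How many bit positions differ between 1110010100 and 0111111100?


XOR: 1001101000
Count of 1s: 4

4


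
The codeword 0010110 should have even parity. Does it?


Number of 1s: 3

No, parity error (3 ones)


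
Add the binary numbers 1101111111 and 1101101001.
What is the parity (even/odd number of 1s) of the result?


1101111111 = 895
1101101001 = 873
Sum = 1768 = 11011101000
1s count = 6

even parity (6 ones in 11011101000)


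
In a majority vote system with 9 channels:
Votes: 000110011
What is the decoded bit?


Ones: 4 out of 9
Threshold: 5

0 (4/9 voted 1)


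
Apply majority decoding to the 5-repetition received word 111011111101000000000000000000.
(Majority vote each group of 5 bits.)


Groups: 11101, 11111, 01000, 00000, 00000, 00000
Majority votes: 110000

110000


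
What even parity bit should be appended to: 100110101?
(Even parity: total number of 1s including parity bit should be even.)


Number of 1s in data: 5
Parity bit: 1

1


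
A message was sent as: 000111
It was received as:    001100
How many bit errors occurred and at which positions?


XOR: 001011

3 error(s) at position(s): 2, 4, 5


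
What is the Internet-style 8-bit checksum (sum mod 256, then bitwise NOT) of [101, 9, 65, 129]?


Sum = 304 mod 256 = 48
Complement = 207

207


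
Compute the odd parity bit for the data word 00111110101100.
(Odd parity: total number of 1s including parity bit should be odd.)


Number of 1s in data: 8
Parity bit: 1

1


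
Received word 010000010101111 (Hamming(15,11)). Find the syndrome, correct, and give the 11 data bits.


Syndrome = 0: no error detected

Data: 00000101111 (no errors)


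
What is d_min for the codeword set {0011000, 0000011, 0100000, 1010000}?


Comparing all pairs, minimum distance: 2
Can detect 1 errors, correct 0 errors

2


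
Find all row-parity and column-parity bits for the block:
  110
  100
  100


Row parities: 011
Column parities: 110

Row P: 011, Col P: 110, Corner: 0


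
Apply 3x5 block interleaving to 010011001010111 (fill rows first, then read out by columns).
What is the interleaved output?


Matrix:
  01001
  10010
  10111
Read columns: 011100001011101

011100001011101


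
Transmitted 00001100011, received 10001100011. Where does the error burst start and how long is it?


XOR: 10000000000

Burst at position 0, length 1


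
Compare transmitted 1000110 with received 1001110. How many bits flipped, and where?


XOR: 0001000

1 error(s) at position(s): 3


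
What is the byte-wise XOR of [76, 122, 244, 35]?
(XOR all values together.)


XOR chain: 76 ^ 122 ^ 244 ^ 35 = 225

225


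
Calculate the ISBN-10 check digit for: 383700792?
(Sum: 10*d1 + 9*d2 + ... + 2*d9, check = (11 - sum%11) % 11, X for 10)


Weighted sum: 234
234 mod 11 = 3

Check digit: 8


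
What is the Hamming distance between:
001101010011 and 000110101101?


XOR: 001011111110
Count of 1s: 8

8


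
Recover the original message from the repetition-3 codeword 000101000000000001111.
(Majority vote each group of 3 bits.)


Groups: 000, 101, 000, 000, 000, 001, 111
Majority votes: 0100001

0100001


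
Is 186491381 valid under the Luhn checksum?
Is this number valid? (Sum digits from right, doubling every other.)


Luhn sum = 44
44 mod 10 = 4

Invalid (Luhn sum mod 10 = 4)


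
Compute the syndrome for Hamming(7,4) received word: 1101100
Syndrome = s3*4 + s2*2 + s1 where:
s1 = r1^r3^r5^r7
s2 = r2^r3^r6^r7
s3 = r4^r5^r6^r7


s1=0, s2=1, s3=0

Syndrome = 2 (error at position 2)


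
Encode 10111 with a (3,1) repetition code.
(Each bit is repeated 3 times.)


Each bit -> 3 copies

111000111111111


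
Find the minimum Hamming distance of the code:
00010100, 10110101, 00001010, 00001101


Comparing all pairs, minimum distance: 3
Can detect 2 errors, correct 1 errors

3


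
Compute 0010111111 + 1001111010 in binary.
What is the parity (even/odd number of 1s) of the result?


0010111111 = 191
1001111010 = 634
Sum = 825 = 1100111001
1s count = 6

even parity (6 ones in 1100111001)


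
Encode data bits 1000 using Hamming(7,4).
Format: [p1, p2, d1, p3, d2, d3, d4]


Parity bits: p1=1, p2=1, p3=0

1110000


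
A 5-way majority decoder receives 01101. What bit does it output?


Ones: 3 out of 5
Threshold: 3

1 (3/5 voted 1)


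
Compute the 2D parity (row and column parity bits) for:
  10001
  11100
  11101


Row parities: 010
Column parities: 10000

Row P: 010, Col P: 10000, Corner: 1


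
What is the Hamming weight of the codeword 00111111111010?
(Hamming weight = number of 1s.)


Counting 1s in 00111111111010

10


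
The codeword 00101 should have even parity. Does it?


Number of 1s: 2

Yes, parity is correct (2 ones)


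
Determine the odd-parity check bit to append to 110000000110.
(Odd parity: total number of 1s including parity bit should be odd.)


Number of 1s in data: 4
Parity bit: 1

1


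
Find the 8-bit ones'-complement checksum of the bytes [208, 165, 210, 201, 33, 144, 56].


Sum = 1017 mod 256 = 249
Complement = 6

6


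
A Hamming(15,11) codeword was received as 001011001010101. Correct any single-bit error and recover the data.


Syndrome = 0: no error detected

Data: 11101010101 (no errors)


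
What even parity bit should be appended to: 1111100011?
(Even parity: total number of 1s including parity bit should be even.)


Number of 1s in data: 7
Parity bit: 1

1


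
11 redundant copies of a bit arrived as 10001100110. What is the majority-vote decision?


Ones: 5 out of 11
Threshold: 6

0 (5/11 voted 1)


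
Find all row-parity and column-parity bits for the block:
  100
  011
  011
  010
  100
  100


Row parities: 100111
Column parities: 110

Row P: 100111, Col P: 110, Corner: 0


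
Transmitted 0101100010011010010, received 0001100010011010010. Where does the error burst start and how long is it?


XOR: 0100000000000000000

Burst at position 1, length 1


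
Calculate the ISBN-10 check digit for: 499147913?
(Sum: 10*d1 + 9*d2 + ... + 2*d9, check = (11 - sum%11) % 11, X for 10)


Weighted sum: 304
304 mod 11 = 7

Check digit: 4


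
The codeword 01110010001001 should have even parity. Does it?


Number of 1s: 6

Yes, parity is correct (6 ones)


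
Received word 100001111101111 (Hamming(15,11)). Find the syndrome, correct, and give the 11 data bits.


Syndrome = 11: error at position 11

Data: 00111111111 (corrected bit 11)


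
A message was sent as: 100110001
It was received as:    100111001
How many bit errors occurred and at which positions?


XOR: 000001000

1 error(s) at position(s): 5


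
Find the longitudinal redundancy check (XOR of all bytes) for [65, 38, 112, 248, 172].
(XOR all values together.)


XOR chain: 65 ^ 38 ^ 112 ^ 248 ^ 172 = 67

67


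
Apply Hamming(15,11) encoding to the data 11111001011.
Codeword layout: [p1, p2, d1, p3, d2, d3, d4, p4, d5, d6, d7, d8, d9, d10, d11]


Parity bits: p1=1, p2=1, p3=0, p4=0

111011101001011


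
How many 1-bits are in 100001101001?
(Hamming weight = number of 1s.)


Counting 1s in 100001101001

5


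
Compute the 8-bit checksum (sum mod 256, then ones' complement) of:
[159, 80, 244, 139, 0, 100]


Sum = 722 mod 256 = 210
Complement = 45

45


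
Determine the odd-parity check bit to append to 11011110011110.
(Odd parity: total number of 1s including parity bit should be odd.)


Number of 1s in data: 10
Parity bit: 1

1


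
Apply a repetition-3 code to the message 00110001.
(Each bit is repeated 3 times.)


Each bit -> 3 copies

000000111111000000000111


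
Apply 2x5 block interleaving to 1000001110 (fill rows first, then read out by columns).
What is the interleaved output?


Matrix:
  10000
  01110
Read columns: 1001010100

1001010100


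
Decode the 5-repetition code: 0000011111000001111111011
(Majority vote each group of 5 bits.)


Groups: 00000, 11111, 00000, 11111, 11011
Majority votes: 01011

01011


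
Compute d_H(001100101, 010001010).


XOR: 011101111
Count of 1s: 7

7


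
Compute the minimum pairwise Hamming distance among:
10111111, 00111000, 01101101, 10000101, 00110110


Comparing all pairs, minimum distance: 3
Can detect 2 errors, correct 1 errors

3


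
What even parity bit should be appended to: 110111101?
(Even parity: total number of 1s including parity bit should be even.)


Number of 1s in data: 7
Parity bit: 1

1


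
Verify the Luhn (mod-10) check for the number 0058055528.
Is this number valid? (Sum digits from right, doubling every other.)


Luhn sum = 32
32 mod 10 = 2

Invalid (Luhn sum mod 10 = 2)


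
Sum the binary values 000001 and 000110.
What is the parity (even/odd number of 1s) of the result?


000001 = 1
000110 = 6
Sum = 7 = 111
1s count = 3

odd parity (3 ones in 111)


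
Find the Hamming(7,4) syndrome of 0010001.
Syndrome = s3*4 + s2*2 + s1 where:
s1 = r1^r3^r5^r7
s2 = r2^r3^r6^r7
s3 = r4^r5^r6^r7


s1=0, s2=0, s3=1

Syndrome = 4 (error at position 4)


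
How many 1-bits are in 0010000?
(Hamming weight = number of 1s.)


Counting 1s in 0010000

1


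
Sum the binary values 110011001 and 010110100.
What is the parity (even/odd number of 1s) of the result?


110011001 = 409
010110100 = 180
Sum = 589 = 1001001101
1s count = 5

odd parity (5 ones in 1001001101)


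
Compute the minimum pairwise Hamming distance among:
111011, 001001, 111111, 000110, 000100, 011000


Comparing all pairs, minimum distance: 1
Can detect 0 errors, correct 0 errors

1


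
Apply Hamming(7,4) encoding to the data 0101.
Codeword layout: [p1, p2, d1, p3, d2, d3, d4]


Parity bits: p1=0, p2=1, p3=0

0100101


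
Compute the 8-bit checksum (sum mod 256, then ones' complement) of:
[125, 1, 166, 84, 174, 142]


Sum = 692 mod 256 = 180
Complement = 75

75


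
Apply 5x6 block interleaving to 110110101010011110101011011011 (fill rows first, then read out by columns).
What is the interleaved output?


Matrix:
  110110
  101010
  011110
  101011
  011011
Read columns: 110101010101111101001111100011

110101010101111101001111100011


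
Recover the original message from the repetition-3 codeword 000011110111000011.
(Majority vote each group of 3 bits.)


Groups: 000, 011, 110, 111, 000, 011
Majority votes: 011101

011101


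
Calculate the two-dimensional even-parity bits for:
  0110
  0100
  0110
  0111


Row parities: 0101
Column parities: 0011

Row P: 0101, Col P: 0011, Corner: 0


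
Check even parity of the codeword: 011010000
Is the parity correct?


Number of 1s: 3

No, parity error (3 ones)


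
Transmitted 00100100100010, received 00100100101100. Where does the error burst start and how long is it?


XOR: 00000000001110

Burst at position 10, length 3


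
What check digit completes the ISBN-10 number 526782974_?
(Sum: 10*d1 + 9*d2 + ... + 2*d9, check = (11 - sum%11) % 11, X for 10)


Weighted sum: 288
288 mod 11 = 2

Check digit: 9


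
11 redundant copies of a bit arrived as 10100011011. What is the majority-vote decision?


Ones: 6 out of 11
Threshold: 6

1 (6/11 voted 1)


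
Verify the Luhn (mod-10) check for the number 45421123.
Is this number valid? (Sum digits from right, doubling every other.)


Luhn sum = 33
33 mod 10 = 3

Invalid (Luhn sum mod 10 = 3)


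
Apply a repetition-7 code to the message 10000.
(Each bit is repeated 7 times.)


Each bit -> 7 copies

11111110000000000000000000000000000


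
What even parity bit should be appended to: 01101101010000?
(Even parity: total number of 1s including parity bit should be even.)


Number of 1s in data: 6
Parity bit: 0

0


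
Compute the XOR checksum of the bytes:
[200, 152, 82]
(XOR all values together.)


XOR chain: 200 ^ 152 ^ 82 = 2

2


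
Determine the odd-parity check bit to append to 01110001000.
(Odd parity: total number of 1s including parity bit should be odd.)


Number of 1s in data: 4
Parity bit: 1

1


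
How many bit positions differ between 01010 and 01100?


XOR: 00110
Count of 1s: 2

2


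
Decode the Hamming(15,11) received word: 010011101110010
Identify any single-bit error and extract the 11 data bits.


Syndrome = 0: no error detected

Data: 01111110010 (no errors)


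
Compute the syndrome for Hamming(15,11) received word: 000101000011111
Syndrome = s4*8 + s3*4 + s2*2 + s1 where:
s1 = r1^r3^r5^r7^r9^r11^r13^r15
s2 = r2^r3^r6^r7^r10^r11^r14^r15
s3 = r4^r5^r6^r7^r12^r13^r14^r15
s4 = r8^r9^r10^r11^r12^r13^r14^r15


s1=1, s2=0, s3=0, s4=1

Syndrome = 9 (error at position 9)


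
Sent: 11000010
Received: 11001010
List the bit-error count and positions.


XOR: 00001000

1 error(s) at position(s): 4


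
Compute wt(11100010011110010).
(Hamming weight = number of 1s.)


Counting 1s in 11100010011110010

9


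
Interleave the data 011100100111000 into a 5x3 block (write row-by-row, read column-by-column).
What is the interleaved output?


Matrix:
  011
  100
  100
  111
  000
Read columns: 011101001010010

011101001010010


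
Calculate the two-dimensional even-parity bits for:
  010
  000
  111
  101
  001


Row parities: 10101
Column parities: 001

Row P: 10101, Col P: 001, Corner: 1


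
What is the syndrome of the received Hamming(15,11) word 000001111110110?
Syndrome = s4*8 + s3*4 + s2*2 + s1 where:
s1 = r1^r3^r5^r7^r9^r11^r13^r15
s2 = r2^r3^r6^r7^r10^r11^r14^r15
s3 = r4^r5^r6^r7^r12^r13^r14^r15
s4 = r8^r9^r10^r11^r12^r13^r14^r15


s1=0, s2=1, s3=0, s4=0

Syndrome = 2 (error at position 2)


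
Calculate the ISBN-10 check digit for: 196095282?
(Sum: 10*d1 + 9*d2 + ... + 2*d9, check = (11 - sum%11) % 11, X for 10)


Weighted sum: 254
254 mod 11 = 1

Check digit: X


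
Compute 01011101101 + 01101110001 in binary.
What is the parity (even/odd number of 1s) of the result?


01011101101 = 749
01101110001 = 881
Sum = 1630 = 11001011110
1s count = 7

odd parity (7 ones in 11001011110)


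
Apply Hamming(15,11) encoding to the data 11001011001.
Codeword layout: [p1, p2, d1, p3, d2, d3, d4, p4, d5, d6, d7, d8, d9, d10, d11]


Parity bits: p1=1, p2=1, p3=1, p4=0

111110001011001


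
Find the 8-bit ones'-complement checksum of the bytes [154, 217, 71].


Sum = 442 mod 256 = 186
Complement = 69

69


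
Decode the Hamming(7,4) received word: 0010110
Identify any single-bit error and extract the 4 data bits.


Syndrome = 0: no error detected

Data: 1110 (no errors)


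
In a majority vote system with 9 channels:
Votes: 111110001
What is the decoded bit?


Ones: 6 out of 9
Threshold: 5

1 (6/9 voted 1)


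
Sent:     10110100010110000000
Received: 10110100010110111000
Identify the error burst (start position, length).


XOR: 00000000000000111000

Burst at position 14, length 3


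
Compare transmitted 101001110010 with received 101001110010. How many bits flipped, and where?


XOR: 000000000000

0 errors (received matches sent)


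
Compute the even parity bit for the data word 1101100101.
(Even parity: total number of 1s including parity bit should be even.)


Number of 1s in data: 6
Parity bit: 0

0


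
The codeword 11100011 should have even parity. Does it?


Number of 1s: 5

No, parity error (5 ones)


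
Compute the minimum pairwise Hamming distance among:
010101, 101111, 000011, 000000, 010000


Comparing all pairs, minimum distance: 1
Can detect 0 errors, correct 0 errors

1


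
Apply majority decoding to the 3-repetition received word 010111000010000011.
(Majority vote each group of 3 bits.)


Groups: 010, 111, 000, 010, 000, 011
Majority votes: 010001

010001


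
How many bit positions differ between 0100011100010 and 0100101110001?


XOR: 0000110010011
Count of 1s: 5

5


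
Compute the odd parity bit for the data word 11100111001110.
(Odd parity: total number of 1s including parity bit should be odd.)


Number of 1s in data: 9
Parity bit: 0

0


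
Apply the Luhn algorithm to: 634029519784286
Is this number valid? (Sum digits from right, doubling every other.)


Luhn sum = 79
79 mod 10 = 9

Invalid (Luhn sum mod 10 = 9)


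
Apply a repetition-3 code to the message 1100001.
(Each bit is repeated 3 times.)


Each bit -> 3 copies

111111000000000000111


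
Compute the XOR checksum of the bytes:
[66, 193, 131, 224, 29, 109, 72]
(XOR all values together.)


XOR chain: 66 ^ 193 ^ 131 ^ 224 ^ 29 ^ 109 ^ 72 = 216

216


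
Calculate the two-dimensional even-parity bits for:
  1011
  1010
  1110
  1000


Row parities: 1011
Column parities: 0111

Row P: 1011, Col P: 0111, Corner: 1


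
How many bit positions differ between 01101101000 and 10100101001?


XOR: 11001000001
Count of 1s: 4

4


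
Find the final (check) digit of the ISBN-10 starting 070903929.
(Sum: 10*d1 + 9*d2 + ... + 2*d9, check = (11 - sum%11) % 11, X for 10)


Weighted sum: 201
201 mod 11 = 3

Check digit: 8


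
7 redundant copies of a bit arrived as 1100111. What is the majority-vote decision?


Ones: 5 out of 7
Threshold: 4

1 (5/7 voted 1)


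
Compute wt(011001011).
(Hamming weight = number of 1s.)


Counting 1s in 011001011

5


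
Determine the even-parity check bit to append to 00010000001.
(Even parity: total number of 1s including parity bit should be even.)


Number of 1s in data: 2
Parity bit: 0

0


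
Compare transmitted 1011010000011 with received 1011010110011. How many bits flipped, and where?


XOR: 0000000110000

2 error(s) at position(s): 7, 8


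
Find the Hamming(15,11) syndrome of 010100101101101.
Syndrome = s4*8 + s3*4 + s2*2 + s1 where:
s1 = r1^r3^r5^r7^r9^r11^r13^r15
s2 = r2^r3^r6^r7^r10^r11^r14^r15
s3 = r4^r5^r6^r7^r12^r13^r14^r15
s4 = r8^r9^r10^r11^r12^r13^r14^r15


s1=0, s2=0, s3=1, s4=1

Syndrome = 12 (error at position 12)


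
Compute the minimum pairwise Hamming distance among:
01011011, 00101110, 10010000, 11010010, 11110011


Comparing all pairs, minimum distance: 2
Can detect 1 errors, correct 0 errors

2


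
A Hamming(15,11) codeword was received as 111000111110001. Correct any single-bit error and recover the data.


Syndrome = 8: error at position 8

Data: 10011110001 (corrected bit 8)


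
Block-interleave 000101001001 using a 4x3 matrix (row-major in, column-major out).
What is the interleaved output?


Matrix:
  000
  101
  001
  001
Read columns: 010000000111

010000000111


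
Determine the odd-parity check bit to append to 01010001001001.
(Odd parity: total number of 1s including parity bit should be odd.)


Number of 1s in data: 5
Parity bit: 0

0


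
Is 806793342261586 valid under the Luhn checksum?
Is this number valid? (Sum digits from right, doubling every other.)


Luhn sum = 77
77 mod 10 = 7

Invalid (Luhn sum mod 10 = 7)


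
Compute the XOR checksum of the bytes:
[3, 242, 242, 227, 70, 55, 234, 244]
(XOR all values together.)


XOR chain: 3 ^ 242 ^ 242 ^ 227 ^ 70 ^ 55 ^ 234 ^ 244 = 143

143


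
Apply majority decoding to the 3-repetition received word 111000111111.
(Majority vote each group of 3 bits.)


Groups: 111, 000, 111, 111
Majority votes: 1011

1011


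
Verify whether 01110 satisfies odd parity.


Number of 1s: 3

Yes, parity is correct (3 ones)


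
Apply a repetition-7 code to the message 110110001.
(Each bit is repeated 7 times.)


Each bit -> 7 copies

111111111111110000000111111111111110000000000000000000001111111


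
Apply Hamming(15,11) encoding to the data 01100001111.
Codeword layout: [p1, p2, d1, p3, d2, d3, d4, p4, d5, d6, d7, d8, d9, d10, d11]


Parity bits: p1=1, p2=1, p3=0, p4=0

110011000001111


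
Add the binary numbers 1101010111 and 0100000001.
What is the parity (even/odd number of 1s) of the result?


1101010111 = 855
0100000001 = 257
Sum = 1112 = 10001011000
1s count = 4

even parity (4 ones in 10001011000)


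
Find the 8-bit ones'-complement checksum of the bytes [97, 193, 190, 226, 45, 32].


Sum = 783 mod 256 = 15
Complement = 240

240


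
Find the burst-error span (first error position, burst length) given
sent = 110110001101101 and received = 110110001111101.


XOR: 000000000010000

Burst at position 10, length 1


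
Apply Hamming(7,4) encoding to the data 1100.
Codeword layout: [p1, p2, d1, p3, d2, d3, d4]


Parity bits: p1=0, p2=1, p3=1

0111100


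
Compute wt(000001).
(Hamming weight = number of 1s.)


Counting 1s in 000001

1


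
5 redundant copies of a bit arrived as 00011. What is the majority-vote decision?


Ones: 2 out of 5
Threshold: 3

0 (2/5 voted 1)


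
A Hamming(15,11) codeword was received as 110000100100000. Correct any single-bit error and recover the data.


Syndrome = 14: error at position 14

Data: 00010100010 (corrected bit 14)


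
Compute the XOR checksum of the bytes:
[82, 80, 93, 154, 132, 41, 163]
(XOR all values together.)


XOR chain: 82 ^ 80 ^ 93 ^ 154 ^ 132 ^ 41 ^ 163 = 203

203


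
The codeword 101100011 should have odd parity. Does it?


Number of 1s: 5

Yes, parity is correct (5 ones)


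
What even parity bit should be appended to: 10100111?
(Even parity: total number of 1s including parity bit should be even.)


Number of 1s in data: 5
Parity bit: 1

1


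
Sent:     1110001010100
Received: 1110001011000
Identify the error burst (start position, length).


XOR: 0000000001100

Burst at position 9, length 2


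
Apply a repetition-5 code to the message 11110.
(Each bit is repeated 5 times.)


Each bit -> 5 copies

1111111111111111111100000


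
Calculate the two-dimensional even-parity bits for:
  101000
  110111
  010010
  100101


Row parities: 0101
Column parities: 101000

Row P: 0101, Col P: 101000, Corner: 0


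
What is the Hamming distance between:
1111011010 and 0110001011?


XOR: 1001010001
Count of 1s: 4

4


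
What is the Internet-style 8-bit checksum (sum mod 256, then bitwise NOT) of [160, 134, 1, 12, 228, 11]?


Sum = 546 mod 256 = 34
Complement = 221

221


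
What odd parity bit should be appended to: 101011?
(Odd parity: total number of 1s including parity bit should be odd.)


Number of 1s in data: 4
Parity bit: 1

1


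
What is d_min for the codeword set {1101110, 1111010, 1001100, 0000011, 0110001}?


Comparing all pairs, minimum distance: 2
Can detect 1 errors, correct 0 errors

2


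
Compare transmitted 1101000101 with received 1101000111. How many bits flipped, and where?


XOR: 0000000010

1 error(s) at position(s): 8


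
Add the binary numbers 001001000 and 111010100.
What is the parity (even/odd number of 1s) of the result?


001001000 = 72
111010100 = 468
Sum = 540 = 1000011100
1s count = 4

even parity (4 ones in 1000011100)


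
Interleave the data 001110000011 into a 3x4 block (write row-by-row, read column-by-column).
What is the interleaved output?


Matrix:
  0011
  1000
  0011
Read columns: 010000101101

010000101101


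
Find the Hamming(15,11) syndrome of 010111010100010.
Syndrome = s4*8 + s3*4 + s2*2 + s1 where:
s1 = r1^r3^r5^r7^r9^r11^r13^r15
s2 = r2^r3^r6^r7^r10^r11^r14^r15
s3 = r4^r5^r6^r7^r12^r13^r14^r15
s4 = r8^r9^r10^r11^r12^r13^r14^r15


s1=1, s2=0, s3=0, s4=1

Syndrome = 9 (error at position 9)


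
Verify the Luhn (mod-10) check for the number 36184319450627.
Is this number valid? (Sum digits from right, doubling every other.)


Luhn sum = 74
74 mod 10 = 4

Invalid (Luhn sum mod 10 = 4)


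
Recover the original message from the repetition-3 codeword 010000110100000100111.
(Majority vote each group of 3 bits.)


Groups: 010, 000, 110, 100, 000, 100, 111
Majority votes: 0010001

0010001


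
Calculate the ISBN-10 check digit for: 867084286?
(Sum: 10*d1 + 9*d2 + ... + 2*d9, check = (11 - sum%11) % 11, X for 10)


Weighted sum: 302
302 mod 11 = 5

Check digit: 6


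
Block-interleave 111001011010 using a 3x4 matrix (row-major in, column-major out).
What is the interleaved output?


Matrix:
  1110
  0101
  1010
Read columns: 101110101010

101110101010


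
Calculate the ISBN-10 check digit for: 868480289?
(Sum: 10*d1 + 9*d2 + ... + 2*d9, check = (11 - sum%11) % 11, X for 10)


Weighted sum: 324
324 mod 11 = 5

Check digit: 6


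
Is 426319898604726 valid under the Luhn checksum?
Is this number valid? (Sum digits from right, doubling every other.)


Luhn sum = 83
83 mod 10 = 3

Invalid (Luhn sum mod 10 = 3)


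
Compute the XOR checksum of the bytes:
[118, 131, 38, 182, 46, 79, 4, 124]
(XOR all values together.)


XOR chain: 118 ^ 131 ^ 38 ^ 182 ^ 46 ^ 79 ^ 4 ^ 124 = 124

124


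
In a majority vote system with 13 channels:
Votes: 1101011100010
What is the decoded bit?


Ones: 7 out of 13
Threshold: 7

1 (7/13 voted 1)


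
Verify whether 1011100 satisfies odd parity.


Number of 1s: 4

No, parity error (4 ones)


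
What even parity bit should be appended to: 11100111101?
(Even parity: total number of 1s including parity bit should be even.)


Number of 1s in data: 8
Parity bit: 0

0


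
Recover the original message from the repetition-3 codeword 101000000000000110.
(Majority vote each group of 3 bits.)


Groups: 101, 000, 000, 000, 000, 110
Majority votes: 100001

100001


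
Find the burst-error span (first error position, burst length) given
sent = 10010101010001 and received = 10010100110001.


XOR: 00000001100000

Burst at position 7, length 2


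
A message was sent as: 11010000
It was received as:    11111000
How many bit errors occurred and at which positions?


XOR: 00101000

2 error(s) at position(s): 2, 4


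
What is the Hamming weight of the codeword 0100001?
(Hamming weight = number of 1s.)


Counting 1s in 0100001

2


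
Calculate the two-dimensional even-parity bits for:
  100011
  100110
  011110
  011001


Row parities: 1101
Column parities: 000010

Row P: 1101, Col P: 000010, Corner: 1


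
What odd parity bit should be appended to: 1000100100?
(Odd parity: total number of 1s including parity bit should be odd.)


Number of 1s in data: 3
Parity bit: 0

0


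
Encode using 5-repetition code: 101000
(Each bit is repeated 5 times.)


Each bit -> 5 copies

111110000011111000000000000000


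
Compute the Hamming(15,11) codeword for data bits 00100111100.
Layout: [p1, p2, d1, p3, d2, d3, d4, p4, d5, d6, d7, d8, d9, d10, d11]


Parity bits: p1=0, p2=1, p3=1, p4=0

010101000111100


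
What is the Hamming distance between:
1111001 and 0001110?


XOR: 1110111
Count of 1s: 6

6


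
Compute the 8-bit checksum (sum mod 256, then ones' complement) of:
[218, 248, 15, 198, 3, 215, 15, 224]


Sum = 1136 mod 256 = 112
Complement = 143

143


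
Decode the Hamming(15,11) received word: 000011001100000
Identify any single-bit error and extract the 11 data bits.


Syndrome = 0: no error detected

Data: 01101100000 (no errors)


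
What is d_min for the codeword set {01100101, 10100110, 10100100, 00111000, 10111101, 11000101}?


Comparing all pairs, minimum distance: 1
Can detect 0 errors, correct 0 errors

1


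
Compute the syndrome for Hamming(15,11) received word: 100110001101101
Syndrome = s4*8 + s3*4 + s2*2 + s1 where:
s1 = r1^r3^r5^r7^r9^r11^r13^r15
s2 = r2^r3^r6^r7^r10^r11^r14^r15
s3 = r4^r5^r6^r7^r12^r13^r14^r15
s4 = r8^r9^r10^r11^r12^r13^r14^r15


s1=1, s2=0, s3=1, s4=1

Syndrome = 13 (error at position 13)


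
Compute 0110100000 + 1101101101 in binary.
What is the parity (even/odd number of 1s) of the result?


0110100000 = 416
1101101101 = 877
Sum = 1293 = 10100001101
1s count = 5

odd parity (5 ones in 10100001101)


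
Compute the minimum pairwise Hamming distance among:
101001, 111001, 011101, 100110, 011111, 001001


Comparing all pairs, minimum distance: 1
Can detect 0 errors, correct 0 errors

1


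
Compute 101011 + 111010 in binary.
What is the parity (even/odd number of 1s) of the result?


101011 = 43
111010 = 58
Sum = 101 = 1100101
1s count = 4

even parity (4 ones in 1100101)


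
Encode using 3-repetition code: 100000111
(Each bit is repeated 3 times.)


Each bit -> 3 copies

111000000000000000111111111


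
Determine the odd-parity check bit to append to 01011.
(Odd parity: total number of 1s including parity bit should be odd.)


Number of 1s in data: 3
Parity bit: 0

0


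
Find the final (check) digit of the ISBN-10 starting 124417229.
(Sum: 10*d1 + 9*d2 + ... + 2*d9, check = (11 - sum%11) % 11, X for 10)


Weighted sum: 161
161 mod 11 = 7

Check digit: 4


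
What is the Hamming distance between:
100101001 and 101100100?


XOR: 001001101
Count of 1s: 4

4


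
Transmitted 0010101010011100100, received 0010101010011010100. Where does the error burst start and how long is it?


XOR: 0000000000000110000

Burst at position 13, length 2


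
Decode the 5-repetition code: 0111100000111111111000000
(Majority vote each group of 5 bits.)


Groups: 01111, 00000, 11111, 11110, 00000
Majority votes: 10110

10110


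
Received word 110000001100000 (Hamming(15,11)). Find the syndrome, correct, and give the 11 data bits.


Syndrome = 0: no error detected

Data: 00001100000 (no errors)
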